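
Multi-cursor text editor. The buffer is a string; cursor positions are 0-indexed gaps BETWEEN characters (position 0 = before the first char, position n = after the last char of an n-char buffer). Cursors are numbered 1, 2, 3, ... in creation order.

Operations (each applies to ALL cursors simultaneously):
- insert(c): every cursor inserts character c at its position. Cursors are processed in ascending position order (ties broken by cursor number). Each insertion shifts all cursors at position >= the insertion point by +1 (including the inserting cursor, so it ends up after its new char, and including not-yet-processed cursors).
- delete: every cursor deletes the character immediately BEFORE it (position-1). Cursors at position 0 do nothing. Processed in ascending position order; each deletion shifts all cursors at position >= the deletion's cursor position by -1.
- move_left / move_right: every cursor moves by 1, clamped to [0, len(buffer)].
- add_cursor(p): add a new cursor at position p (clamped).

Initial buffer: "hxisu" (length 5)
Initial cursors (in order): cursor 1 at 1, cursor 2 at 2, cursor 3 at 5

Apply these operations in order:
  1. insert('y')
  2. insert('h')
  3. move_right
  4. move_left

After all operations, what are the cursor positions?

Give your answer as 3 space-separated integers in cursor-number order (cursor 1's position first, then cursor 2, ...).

Answer: 3 6 10

Derivation:
After op 1 (insert('y')): buffer="hyxyisuy" (len 8), cursors c1@2 c2@4 c3@8, authorship .1.2...3
After op 2 (insert('h')): buffer="hyhxyhisuyh" (len 11), cursors c1@3 c2@6 c3@11, authorship .11.22...33
After op 3 (move_right): buffer="hyhxyhisuyh" (len 11), cursors c1@4 c2@7 c3@11, authorship .11.22...33
After op 4 (move_left): buffer="hyhxyhisuyh" (len 11), cursors c1@3 c2@6 c3@10, authorship .11.22...33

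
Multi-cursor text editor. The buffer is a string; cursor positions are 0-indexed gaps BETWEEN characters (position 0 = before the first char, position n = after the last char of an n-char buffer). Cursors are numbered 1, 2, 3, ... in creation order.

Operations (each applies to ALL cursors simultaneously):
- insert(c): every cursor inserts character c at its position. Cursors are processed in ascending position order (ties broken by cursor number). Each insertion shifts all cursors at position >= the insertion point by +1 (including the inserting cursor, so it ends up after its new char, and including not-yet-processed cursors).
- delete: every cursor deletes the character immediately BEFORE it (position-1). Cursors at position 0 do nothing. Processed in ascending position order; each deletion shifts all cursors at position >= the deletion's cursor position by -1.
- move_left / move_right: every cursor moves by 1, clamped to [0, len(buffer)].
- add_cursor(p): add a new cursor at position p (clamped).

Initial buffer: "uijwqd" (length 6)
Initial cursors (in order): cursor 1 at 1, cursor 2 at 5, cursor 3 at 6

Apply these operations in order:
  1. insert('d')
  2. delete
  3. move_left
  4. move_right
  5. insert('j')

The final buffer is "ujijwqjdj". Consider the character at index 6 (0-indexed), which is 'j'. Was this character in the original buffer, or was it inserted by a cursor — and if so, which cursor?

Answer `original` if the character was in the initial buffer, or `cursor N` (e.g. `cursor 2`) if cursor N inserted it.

After op 1 (insert('d')): buffer="udijwqddd" (len 9), cursors c1@2 c2@7 c3@9, authorship .1....2.3
After op 2 (delete): buffer="uijwqd" (len 6), cursors c1@1 c2@5 c3@6, authorship ......
After op 3 (move_left): buffer="uijwqd" (len 6), cursors c1@0 c2@4 c3@5, authorship ......
After op 4 (move_right): buffer="uijwqd" (len 6), cursors c1@1 c2@5 c3@6, authorship ......
After op 5 (insert('j')): buffer="ujijwqjdj" (len 9), cursors c1@2 c2@7 c3@9, authorship .1....2.3
Authorship (.=original, N=cursor N): . 1 . . . . 2 . 3
Index 6: author = 2

Answer: cursor 2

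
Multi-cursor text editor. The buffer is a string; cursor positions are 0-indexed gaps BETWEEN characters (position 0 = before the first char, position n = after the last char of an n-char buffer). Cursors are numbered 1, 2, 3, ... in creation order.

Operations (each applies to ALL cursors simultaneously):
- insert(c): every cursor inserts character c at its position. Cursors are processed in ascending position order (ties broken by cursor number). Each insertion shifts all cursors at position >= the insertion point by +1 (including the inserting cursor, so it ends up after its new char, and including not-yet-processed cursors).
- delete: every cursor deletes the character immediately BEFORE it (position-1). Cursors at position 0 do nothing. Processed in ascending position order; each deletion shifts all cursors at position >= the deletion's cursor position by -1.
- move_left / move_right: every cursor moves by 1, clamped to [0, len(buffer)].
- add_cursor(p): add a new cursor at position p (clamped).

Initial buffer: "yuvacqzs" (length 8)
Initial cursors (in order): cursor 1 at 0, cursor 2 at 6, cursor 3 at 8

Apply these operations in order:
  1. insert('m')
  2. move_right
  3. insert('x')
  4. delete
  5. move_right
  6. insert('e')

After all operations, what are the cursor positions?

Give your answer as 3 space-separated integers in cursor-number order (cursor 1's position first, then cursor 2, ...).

After op 1 (insert('m')): buffer="myuvacqmzsm" (len 11), cursors c1@1 c2@8 c3@11, authorship 1......2..3
After op 2 (move_right): buffer="myuvacqmzsm" (len 11), cursors c1@2 c2@9 c3@11, authorship 1......2..3
After op 3 (insert('x')): buffer="myxuvacqmzxsmx" (len 14), cursors c1@3 c2@11 c3@14, authorship 1.1.....2.2.33
After op 4 (delete): buffer="myuvacqmzsm" (len 11), cursors c1@2 c2@9 c3@11, authorship 1......2..3
After op 5 (move_right): buffer="myuvacqmzsm" (len 11), cursors c1@3 c2@10 c3@11, authorship 1......2..3
After op 6 (insert('e')): buffer="myuevacqmzseme" (len 14), cursors c1@4 c2@12 c3@14, authorship 1..1....2..233

Answer: 4 12 14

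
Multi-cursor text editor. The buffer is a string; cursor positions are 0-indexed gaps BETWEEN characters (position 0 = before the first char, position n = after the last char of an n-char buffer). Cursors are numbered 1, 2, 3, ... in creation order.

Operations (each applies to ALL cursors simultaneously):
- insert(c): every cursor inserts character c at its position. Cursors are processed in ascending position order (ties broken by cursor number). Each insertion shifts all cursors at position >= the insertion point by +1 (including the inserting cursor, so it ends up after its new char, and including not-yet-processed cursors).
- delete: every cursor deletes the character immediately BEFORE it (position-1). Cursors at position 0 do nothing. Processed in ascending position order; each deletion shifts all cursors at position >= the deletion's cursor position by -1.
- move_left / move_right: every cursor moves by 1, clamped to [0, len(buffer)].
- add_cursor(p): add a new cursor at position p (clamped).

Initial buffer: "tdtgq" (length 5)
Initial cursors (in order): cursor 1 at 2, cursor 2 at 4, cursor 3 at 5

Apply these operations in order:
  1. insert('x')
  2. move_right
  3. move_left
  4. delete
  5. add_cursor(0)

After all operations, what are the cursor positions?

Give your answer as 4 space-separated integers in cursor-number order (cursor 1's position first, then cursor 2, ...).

After op 1 (insert('x')): buffer="tdxtgxqx" (len 8), cursors c1@3 c2@6 c3@8, authorship ..1..2.3
After op 2 (move_right): buffer="tdxtgxqx" (len 8), cursors c1@4 c2@7 c3@8, authorship ..1..2.3
After op 3 (move_left): buffer="tdxtgxqx" (len 8), cursors c1@3 c2@6 c3@7, authorship ..1..2.3
After op 4 (delete): buffer="tdtgx" (len 5), cursors c1@2 c2@4 c3@4, authorship ....3
After op 5 (add_cursor(0)): buffer="tdtgx" (len 5), cursors c4@0 c1@2 c2@4 c3@4, authorship ....3

Answer: 2 4 4 0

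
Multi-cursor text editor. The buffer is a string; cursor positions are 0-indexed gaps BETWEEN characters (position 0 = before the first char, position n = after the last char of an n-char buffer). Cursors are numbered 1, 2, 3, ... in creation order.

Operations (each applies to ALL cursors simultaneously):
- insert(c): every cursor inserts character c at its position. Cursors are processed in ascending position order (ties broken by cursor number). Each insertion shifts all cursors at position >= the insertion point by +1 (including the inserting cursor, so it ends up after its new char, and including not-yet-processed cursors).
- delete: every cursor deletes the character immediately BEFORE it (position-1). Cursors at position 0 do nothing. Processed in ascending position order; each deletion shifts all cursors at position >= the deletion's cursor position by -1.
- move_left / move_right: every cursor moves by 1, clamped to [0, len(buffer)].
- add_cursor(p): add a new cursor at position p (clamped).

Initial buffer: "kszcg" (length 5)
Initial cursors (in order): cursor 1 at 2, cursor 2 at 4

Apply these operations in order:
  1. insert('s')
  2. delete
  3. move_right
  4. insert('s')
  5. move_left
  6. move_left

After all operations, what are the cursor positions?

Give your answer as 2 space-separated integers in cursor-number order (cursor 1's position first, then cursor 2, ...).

Answer: 2 5

Derivation:
After op 1 (insert('s')): buffer="ksszcsg" (len 7), cursors c1@3 c2@6, authorship ..1..2.
After op 2 (delete): buffer="kszcg" (len 5), cursors c1@2 c2@4, authorship .....
After op 3 (move_right): buffer="kszcg" (len 5), cursors c1@3 c2@5, authorship .....
After op 4 (insert('s')): buffer="kszscgs" (len 7), cursors c1@4 c2@7, authorship ...1..2
After op 5 (move_left): buffer="kszscgs" (len 7), cursors c1@3 c2@6, authorship ...1..2
After op 6 (move_left): buffer="kszscgs" (len 7), cursors c1@2 c2@5, authorship ...1..2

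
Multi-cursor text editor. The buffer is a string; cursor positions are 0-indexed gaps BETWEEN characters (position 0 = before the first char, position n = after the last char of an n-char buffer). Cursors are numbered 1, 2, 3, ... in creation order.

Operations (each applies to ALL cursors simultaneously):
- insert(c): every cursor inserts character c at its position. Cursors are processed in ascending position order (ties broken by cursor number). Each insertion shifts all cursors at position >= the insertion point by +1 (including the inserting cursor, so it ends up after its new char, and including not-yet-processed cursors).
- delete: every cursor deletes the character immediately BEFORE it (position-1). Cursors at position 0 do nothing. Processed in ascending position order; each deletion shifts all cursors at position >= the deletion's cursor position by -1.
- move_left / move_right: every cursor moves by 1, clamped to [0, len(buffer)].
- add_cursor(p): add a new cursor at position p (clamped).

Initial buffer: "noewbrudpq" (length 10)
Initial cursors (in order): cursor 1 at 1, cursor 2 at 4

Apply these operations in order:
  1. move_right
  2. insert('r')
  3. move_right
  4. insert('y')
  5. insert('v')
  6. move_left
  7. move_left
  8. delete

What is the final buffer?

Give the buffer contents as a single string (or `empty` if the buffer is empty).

Answer: noryvwbryvudpq

Derivation:
After op 1 (move_right): buffer="noewbrudpq" (len 10), cursors c1@2 c2@5, authorship ..........
After op 2 (insert('r')): buffer="norewbrrudpq" (len 12), cursors c1@3 c2@7, authorship ..1...2.....
After op 3 (move_right): buffer="norewbrrudpq" (len 12), cursors c1@4 c2@8, authorship ..1...2.....
After op 4 (insert('y')): buffer="noreywbrryudpq" (len 14), cursors c1@5 c2@10, authorship ..1.1..2.2....
After op 5 (insert('v')): buffer="noreyvwbrryvudpq" (len 16), cursors c1@6 c2@12, authorship ..1.11..2.22....
After op 6 (move_left): buffer="noreyvwbrryvudpq" (len 16), cursors c1@5 c2@11, authorship ..1.11..2.22....
After op 7 (move_left): buffer="noreyvwbrryvudpq" (len 16), cursors c1@4 c2@10, authorship ..1.11..2.22....
After op 8 (delete): buffer="noryvwbryvudpq" (len 14), cursors c1@3 c2@8, authorship ..111..222....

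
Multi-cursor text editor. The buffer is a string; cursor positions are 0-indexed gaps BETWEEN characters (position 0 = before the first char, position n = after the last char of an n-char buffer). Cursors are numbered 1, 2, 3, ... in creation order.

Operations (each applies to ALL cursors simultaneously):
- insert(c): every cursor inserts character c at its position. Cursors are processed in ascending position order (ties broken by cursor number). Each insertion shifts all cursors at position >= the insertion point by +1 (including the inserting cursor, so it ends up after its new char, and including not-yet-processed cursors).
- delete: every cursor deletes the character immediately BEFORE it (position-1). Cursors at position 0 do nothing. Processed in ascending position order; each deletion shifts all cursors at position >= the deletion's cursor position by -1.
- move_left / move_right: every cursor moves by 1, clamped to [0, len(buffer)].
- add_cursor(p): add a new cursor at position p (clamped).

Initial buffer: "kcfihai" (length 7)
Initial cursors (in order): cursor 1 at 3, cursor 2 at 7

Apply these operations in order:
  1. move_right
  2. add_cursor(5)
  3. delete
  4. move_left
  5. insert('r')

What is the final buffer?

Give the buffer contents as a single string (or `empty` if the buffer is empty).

After op 1 (move_right): buffer="kcfihai" (len 7), cursors c1@4 c2@7, authorship .......
After op 2 (add_cursor(5)): buffer="kcfihai" (len 7), cursors c1@4 c3@5 c2@7, authorship .......
After op 3 (delete): buffer="kcfa" (len 4), cursors c1@3 c3@3 c2@4, authorship ....
After op 4 (move_left): buffer="kcfa" (len 4), cursors c1@2 c3@2 c2@3, authorship ....
After op 5 (insert('r')): buffer="kcrrfra" (len 7), cursors c1@4 c3@4 c2@6, authorship ..13.2.

Answer: kcrrfra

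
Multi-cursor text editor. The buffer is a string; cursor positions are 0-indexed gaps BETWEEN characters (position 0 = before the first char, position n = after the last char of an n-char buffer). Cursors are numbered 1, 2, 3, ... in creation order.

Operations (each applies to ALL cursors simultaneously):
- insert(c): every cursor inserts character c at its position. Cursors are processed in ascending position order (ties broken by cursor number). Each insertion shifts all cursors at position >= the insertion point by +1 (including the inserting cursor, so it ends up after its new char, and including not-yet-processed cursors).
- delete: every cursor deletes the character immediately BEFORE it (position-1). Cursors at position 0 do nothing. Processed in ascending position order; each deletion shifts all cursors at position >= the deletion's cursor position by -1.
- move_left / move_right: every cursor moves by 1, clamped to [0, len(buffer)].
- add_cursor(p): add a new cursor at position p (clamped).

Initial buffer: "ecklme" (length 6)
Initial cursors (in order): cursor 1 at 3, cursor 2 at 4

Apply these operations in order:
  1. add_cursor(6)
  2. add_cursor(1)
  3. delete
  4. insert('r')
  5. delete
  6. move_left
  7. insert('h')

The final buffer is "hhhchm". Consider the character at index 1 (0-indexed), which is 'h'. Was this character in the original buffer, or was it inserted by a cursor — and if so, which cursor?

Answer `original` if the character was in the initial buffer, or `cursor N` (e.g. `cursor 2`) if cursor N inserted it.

After op 1 (add_cursor(6)): buffer="ecklme" (len 6), cursors c1@3 c2@4 c3@6, authorship ......
After op 2 (add_cursor(1)): buffer="ecklme" (len 6), cursors c4@1 c1@3 c2@4 c3@6, authorship ......
After op 3 (delete): buffer="cm" (len 2), cursors c4@0 c1@1 c2@1 c3@2, authorship ..
After op 4 (insert('r')): buffer="rcrrmr" (len 6), cursors c4@1 c1@4 c2@4 c3@6, authorship 4.12.3
After op 5 (delete): buffer="cm" (len 2), cursors c4@0 c1@1 c2@1 c3@2, authorship ..
After op 6 (move_left): buffer="cm" (len 2), cursors c1@0 c2@0 c4@0 c3@1, authorship ..
After op 7 (insert('h')): buffer="hhhchm" (len 6), cursors c1@3 c2@3 c4@3 c3@5, authorship 124.3.
Authorship (.=original, N=cursor N): 1 2 4 . 3 .
Index 1: author = 2

Answer: cursor 2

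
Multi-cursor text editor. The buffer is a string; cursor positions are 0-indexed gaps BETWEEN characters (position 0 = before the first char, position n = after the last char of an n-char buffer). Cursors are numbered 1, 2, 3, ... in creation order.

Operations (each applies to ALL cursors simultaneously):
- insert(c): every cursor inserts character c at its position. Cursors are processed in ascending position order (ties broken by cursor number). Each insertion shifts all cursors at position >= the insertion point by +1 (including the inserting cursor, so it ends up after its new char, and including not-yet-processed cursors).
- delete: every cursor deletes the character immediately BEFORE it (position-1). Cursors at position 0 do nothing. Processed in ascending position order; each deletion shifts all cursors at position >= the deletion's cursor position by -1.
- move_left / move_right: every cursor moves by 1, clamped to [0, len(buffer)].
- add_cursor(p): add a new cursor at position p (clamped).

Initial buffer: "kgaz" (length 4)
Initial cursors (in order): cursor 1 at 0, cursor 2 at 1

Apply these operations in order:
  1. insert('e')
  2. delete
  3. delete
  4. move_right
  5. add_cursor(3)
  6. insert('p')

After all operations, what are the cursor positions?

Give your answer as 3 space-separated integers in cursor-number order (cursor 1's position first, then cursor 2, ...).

After op 1 (insert('e')): buffer="ekegaz" (len 6), cursors c1@1 c2@3, authorship 1.2...
After op 2 (delete): buffer="kgaz" (len 4), cursors c1@0 c2@1, authorship ....
After op 3 (delete): buffer="gaz" (len 3), cursors c1@0 c2@0, authorship ...
After op 4 (move_right): buffer="gaz" (len 3), cursors c1@1 c2@1, authorship ...
After op 5 (add_cursor(3)): buffer="gaz" (len 3), cursors c1@1 c2@1 c3@3, authorship ...
After op 6 (insert('p')): buffer="gppazp" (len 6), cursors c1@3 c2@3 c3@6, authorship .12..3

Answer: 3 3 6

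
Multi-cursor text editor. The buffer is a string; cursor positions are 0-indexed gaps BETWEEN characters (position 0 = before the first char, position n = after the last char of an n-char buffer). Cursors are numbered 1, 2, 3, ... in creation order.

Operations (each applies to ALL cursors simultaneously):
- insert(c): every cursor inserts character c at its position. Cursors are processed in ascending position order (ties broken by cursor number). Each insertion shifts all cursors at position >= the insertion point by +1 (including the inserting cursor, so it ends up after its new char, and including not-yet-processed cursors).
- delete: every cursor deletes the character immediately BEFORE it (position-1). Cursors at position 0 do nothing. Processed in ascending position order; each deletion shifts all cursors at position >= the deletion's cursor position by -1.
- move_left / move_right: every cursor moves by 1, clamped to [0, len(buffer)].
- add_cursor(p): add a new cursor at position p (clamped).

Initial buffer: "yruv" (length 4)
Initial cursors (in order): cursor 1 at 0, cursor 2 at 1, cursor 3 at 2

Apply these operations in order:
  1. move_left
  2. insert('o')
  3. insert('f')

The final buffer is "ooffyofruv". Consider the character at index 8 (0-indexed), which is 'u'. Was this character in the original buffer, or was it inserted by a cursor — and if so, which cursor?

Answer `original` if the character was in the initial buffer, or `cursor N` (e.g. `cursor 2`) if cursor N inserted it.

After op 1 (move_left): buffer="yruv" (len 4), cursors c1@0 c2@0 c3@1, authorship ....
After op 2 (insert('o')): buffer="ooyoruv" (len 7), cursors c1@2 c2@2 c3@4, authorship 12.3...
After op 3 (insert('f')): buffer="ooffyofruv" (len 10), cursors c1@4 c2@4 c3@7, authorship 1212.33...
Authorship (.=original, N=cursor N): 1 2 1 2 . 3 3 . . .
Index 8: author = original

Answer: original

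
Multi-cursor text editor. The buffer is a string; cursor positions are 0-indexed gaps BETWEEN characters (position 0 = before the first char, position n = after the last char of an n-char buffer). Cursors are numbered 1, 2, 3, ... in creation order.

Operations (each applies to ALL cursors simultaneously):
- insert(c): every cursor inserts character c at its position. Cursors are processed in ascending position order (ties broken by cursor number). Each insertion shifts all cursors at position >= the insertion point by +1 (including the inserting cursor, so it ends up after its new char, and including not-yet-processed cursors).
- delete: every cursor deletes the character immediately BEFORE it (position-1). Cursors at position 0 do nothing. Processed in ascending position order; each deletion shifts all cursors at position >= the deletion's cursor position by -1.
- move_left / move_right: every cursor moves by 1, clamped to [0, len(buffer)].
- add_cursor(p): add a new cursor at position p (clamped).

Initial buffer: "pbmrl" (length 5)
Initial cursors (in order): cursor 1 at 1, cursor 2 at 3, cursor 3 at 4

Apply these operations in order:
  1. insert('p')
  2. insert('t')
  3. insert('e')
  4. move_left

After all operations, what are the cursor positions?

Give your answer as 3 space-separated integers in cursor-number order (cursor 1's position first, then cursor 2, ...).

Answer: 3 8 12

Derivation:
After op 1 (insert('p')): buffer="ppbmprpl" (len 8), cursors c1@2 c2@5 c3@7, authorship .1..2.3.
After op 2 (insert('t')): buffer="pptbmptrptl" (len 11), cursors c1@3 c2@7 c3@10, authorship .11..22.33.
After op 3 (insert('e')): buffer="pptebmpterptel" (len 14), cursors c1@4 c2@9 c3@13, authorship .111..222.333.
After op 4 (move_left): buffer="pptebmpterptel" (len 14), cursors c1@3 c2@8 c3@12, authorship .111..222.333.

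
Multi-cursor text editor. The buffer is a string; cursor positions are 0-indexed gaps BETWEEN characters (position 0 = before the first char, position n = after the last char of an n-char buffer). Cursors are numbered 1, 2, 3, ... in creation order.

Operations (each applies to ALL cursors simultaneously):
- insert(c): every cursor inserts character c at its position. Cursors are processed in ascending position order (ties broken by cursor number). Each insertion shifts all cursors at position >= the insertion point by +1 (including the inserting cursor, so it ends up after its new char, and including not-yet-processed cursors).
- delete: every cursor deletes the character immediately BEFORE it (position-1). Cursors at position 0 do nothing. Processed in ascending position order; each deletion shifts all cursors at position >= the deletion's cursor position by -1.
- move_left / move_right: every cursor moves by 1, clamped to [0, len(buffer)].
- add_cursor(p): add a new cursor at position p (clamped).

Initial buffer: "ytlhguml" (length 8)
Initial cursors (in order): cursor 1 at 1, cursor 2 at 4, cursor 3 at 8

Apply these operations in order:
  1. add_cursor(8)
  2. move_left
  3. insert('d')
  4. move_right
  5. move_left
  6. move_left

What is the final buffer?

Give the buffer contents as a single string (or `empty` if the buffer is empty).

After op 1 (add_cursor(8)): buffer="ytlhguml" (len 8), cursors c1@1 c2@4 c3@8 c4@8, authorship ........
After op 2 (move_left): buffer="ytlhguml" (len 8), cursors c1@0 c2@3 c3@7 c4@7, authorship ........
After op 3 (insert('d')): buffer="dytldhgumddl" (len 12), cursors c1@1 c2@5 c3@11 c4@11, authorship 1...2....34.
After op 4 (move_right): buffer="dytldhgumddl" (len 12), cursors c1@2 c2@6 c3@12 c4@12, authorship 1...2....34.
After op 5 (move_left): buffer="dytldhgumddl" (len 12), cursors c1@1 c2@5 c3@11 c4@11, authorship 1...2....34.
After op 6 (move_left): buffer="dytldhgumddl" (len 12), cursors c1@0 c2@4 c3@10 c4@10, authorship 1...2....34.

Answer: dytldhgumddl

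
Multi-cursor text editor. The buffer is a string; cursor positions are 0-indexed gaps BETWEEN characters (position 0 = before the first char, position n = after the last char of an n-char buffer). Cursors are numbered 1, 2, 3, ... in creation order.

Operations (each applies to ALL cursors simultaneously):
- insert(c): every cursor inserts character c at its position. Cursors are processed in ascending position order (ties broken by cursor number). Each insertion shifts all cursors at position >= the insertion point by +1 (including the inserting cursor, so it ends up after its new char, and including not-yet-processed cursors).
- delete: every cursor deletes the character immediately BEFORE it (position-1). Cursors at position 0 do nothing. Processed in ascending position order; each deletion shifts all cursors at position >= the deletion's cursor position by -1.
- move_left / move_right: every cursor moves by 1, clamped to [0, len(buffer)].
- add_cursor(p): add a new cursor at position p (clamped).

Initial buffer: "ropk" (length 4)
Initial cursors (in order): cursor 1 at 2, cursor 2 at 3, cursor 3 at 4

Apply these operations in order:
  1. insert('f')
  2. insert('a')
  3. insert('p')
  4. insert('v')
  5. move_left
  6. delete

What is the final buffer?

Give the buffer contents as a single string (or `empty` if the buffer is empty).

Answer: rofavpfavkfav

Derivation:
After op 1 (insert('f')): buffer="rofpfkf" (len 7), cursors c1@3 c2@5 c3@7, authorship ..1.2.3
After op 2 (insert('a')): buffer="rofapfakfa" (len 10), cursors c1@4 c2@7 c3@10, authorship ..11.22.33
After op 3 (insert('p')): buffer="rofappfapkfap" (len 13), cursors c1@5 c2@9 c3@13, authorship ..111.222.333
After op 4 (insert('v')): buffer="rofapvpfapvkfapv" (len 16), cursors c1@6 c2@11 c3@16, authorship ..1111.2222.3333
After op 5 (move_left): buffer="rofapvpfapvkfapv" (len 16), cursors c1@5 c2@10 c3@15, authorship ..1111.2222.3333
After op 6 (delete): buffer="rofavpfavkfav" (len 13), cursors c1@4 c2@8 c3@12, authorship ..111.222.333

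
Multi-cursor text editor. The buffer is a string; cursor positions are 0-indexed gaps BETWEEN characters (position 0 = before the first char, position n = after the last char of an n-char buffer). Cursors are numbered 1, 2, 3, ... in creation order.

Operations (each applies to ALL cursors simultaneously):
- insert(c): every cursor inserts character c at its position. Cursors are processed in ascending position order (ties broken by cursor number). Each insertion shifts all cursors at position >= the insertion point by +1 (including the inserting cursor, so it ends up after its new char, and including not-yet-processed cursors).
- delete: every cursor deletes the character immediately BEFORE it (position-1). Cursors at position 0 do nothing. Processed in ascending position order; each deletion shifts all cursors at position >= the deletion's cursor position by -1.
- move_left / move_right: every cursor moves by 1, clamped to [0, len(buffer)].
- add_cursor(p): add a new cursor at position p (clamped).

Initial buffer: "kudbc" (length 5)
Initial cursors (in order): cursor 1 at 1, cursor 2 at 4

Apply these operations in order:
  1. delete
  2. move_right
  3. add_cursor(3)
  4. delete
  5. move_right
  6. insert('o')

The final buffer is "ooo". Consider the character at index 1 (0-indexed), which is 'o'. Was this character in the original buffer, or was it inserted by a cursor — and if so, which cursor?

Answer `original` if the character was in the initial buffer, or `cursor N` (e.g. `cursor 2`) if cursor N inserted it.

After op 1 (delete): buffer="udc" (len 3), cursors c1@0 c2@2, authorship ...
After op 2 (move_right): buffer="udc" (len 3), cursors c1@1 c2@3, authorship ...
After op 3 (add_cursor(3)): buffer="udc" (len 3), cursors c1@1 c2@3 c3@3, authorship ...
After op 4 (delete): buffer="" (len 0), cursors c1@0 c2@0 c3@0, authorship 
After op 5 (move_right): buffer="" (len 0), cursors c1@0 c2@0 c3@0, authorship 
After op 6 (insert('o')): buffer="ooo" (len 3), cursors c1@3 c2@3 c3@3, authorship 123
Authorship (.=original, N=cursor N): 1 2 3
Index 1: author = 2

Answer: cursor 2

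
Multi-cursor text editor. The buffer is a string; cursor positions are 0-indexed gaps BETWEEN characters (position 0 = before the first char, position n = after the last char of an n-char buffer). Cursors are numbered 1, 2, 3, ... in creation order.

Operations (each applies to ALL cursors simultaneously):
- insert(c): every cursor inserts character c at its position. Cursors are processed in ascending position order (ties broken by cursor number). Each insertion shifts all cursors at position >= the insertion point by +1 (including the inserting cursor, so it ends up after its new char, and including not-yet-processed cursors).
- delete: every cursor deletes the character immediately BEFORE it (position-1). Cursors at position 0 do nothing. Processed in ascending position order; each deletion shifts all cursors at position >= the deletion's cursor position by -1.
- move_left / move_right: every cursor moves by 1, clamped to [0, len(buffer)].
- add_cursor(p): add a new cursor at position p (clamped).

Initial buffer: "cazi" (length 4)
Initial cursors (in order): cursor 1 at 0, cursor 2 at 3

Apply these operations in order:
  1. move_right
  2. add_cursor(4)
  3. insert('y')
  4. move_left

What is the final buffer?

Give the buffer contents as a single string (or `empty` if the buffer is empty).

After op 1 (move_right): buffer="cazi" (len 4), cursors c1@1 c2@4, authorship ....
After op 2 (add_cursor(4)): buffer="cazi" (len 4), cursors c1@1 c2@4 c3@4, authorship ....
After op 3 (insert('y')): buffer="cyaziyy" (len 7), cursors c1@2 c2@7 c3@7, authorship .1...23
After op 4 (move_left): buffer="cyaziyy" (len 7), cursors c1@1 c2@6 c3@6, authorship .1...23

Answer: cyaziyy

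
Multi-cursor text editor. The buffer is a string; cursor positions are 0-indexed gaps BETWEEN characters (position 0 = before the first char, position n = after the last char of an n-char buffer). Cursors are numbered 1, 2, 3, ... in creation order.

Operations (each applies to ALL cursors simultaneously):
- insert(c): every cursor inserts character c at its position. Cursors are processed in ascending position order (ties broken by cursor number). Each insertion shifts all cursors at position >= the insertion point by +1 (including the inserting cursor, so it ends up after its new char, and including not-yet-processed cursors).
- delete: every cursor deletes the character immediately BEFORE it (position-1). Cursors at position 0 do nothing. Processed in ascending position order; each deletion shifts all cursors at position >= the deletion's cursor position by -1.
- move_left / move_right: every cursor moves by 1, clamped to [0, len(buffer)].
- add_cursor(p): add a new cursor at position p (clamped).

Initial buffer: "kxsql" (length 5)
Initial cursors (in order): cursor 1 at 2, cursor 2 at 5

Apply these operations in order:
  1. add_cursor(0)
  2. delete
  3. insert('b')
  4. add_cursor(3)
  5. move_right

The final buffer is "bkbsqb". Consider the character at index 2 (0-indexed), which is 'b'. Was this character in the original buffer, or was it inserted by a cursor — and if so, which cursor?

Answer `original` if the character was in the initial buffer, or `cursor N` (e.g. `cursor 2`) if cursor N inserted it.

After op 1 (add_cursor(0)): buffer="kxsql" (len 5), cursors c3@0 c1@2 c2@5, authorship .....
After op 2 (delete): buffer="ksq" (len 3), cursors c3@0 c1@1 c2@3, authorship ...
After op 3 (insert('b')): buffer="bkbsqb" (len 6), cursors c3@1 c1@3 c2@6, authorship 3.1..2
After op 4 (add_cursor(3)): buffer="bkbsqb" (len 6), cursors c3@1 c1@3 c4@3 c2@6, authorship 3.1..2
After op 5 (move_right): buffer="bkbsqb" (len 6), cursors c3@2 c1@4 c4@4 c2@6, authorship 3.1..2
Authorship (.=original, N=cursor N): 3 . 1 . . 2
Index 2: author = 1

Answer: cursor 1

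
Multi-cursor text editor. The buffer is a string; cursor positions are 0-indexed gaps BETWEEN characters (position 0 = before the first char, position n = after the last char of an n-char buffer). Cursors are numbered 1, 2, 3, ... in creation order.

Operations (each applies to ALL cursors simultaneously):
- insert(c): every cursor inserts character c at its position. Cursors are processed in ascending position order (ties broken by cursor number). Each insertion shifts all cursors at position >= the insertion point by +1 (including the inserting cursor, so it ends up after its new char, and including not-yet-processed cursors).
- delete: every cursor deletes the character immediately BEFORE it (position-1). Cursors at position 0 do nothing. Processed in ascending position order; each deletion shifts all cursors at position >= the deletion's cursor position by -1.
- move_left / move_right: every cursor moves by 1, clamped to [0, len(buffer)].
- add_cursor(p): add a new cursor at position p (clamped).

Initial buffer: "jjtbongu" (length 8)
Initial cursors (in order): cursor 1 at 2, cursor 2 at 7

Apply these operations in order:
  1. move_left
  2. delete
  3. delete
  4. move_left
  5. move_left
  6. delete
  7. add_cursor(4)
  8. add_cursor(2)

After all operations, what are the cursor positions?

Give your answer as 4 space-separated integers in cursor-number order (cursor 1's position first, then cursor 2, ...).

Answer: 0 0 4 2

Derivation:
After op 1 (move_left): buffer="jjtbongu" (len 8), cursors c1@1 c2@6, authorship ........
After op 2 (delete): buffer="jtbogu" (len 6), cursors c1@0 c2@4, authorship ......
After op 3 (delete): buffer="jtbgu" (len 5), cursors c1@0 c2@3, authorship .....
After op 4 (move_left): buffer="jtbgu" (len 5), cursors c1@0 c2@2, authorship .....
After op 5 (move_left): buffer="jtbgu" (len 5), cursors c1@0 c2@1, authorship .....
After op 6 (delete): buffer="tbgu" (len 4), cursors c1@0 c2@0, authorship ....
After op 7 (add_cursor(4)): buffer="tbgu" (len 4), cursors c1@0 c2@0 c3@4, authorship ....
After op 8 (add_cursor(2)): buffer="tbgu" (len 4), cursors c1@0 c2@0 c4@2 c3@4, authorship ....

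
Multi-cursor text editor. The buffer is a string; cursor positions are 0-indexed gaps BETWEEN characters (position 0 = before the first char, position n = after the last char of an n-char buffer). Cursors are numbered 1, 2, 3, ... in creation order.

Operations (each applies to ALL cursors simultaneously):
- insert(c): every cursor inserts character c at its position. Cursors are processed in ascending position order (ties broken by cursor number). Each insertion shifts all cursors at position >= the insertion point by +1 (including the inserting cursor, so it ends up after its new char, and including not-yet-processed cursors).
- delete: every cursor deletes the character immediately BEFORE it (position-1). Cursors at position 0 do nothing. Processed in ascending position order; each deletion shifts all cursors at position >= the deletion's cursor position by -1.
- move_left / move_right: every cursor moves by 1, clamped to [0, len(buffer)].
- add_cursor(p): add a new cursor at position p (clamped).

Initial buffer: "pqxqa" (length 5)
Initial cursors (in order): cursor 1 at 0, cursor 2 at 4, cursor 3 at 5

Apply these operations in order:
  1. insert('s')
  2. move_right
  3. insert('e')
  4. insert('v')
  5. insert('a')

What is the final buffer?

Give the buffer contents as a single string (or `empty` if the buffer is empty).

After op 1 (insert('s')): buffer="spqxqsas" (len 8), cursors c1@1 c2@6 c3@8, authorship 1....2.3
After op 2 (move_right): buffer="spqxqsas" (len 8), cursors c1@2 c2@7 c3@8, authorship 1....2.3
After op 3 (insert('e')): buffer="speqxqsaese" (len 11), cursors c1@3 c2@9 c3@11, authorship 1.1...2.233
After op 4 (insert('v')): buffer="spevqxqsaevsev" (len 14), cursors c1@4 c2@11 c3@14, authorship 1.11...2.22333
After op 5 (insert('a')): buffer="spevaqxqsaevaseva" (len 17), cursors c1@5 c2@13 c3@17, authorship 1.111...2.2223333

Answer: spevaqxqsaevaseva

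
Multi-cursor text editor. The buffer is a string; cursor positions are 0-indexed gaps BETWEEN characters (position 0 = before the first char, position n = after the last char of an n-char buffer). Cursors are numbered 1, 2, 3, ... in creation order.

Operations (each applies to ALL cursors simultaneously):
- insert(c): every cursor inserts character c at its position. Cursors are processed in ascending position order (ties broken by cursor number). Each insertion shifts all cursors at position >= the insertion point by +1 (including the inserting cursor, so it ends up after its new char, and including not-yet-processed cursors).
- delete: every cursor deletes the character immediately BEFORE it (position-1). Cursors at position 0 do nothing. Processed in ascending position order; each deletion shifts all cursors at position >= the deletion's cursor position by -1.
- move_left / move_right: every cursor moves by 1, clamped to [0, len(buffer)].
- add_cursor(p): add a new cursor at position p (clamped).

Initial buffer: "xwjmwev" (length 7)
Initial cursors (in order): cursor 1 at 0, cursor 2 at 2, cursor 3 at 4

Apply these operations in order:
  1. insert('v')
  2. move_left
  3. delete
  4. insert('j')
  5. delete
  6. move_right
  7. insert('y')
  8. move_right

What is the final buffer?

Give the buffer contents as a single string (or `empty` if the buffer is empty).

After op 1 (insert('v')): buffer="vxwvjmvwev" (len 10), cursors c1@1 c2@4 c3@7, authorship 1..2..3...
After op 2 (move_left): buffer="vxwvjmvwev" (len 10), cursors c1@0 c2@3 c3@6, authorship 1..2..3...
After op 3 (delete): buffer="vxvjvwev" (len 8), cursors c1@0 c2@2 c3@4, authorship 1.2.3...
After op 4 (insert('j')): buffer="jvxjvjjvwev" (len 11), cursors c1@1 c2@4 c3@7, authorship 11.22.33...
After op 5 (delete): buffer="vxvjvwev" (len 8), cursors c1@0 c2@2 c3@4, authorship 1.2.3...
After op 6 (move_right): buffer="vxvjvwev" (len 8), cursors c1@1 c2@3 c3@5, authorship 1.2.3...
After op 7 (insert('y')): buffer="vyxvyjvywev" (len 11), cursors c1@2 c2@5 c3@8, authorship 11.22.33...
After op 8 (move_right): buffer="vyxvyjvywev" (len 11), cursors c1@3 c2@6 c3@9, authorship 11.22.33...

Answer: vyxvyjvywev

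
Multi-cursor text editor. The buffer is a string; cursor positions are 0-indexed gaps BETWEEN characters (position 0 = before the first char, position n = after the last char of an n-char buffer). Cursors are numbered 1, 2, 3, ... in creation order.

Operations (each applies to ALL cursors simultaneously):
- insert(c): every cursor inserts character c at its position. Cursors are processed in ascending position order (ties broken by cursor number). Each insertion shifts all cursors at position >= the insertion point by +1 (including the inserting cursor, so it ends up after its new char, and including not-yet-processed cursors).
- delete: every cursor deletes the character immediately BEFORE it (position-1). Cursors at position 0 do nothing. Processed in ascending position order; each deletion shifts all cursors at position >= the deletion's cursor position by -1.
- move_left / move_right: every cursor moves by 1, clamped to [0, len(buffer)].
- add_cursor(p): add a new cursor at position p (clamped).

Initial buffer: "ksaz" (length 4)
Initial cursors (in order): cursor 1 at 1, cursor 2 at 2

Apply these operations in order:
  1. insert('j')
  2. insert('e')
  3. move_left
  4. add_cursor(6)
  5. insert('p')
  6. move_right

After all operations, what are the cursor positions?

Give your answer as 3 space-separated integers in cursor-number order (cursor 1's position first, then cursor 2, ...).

After op 1 (insert('j')): buffer="kjsjaz" (len 6), cursors c1@2 c2@4, authorship .1.2..
After op 2 (insert('e')): buffer="kjesjeaz" (len 8), cursors c1@3 c2@6, authorship .11.22..
After op 3 (move_left): buffer="kjesjeaz" (len 8), cursors c1@2 c2@5, authorship .11.22..
After op 4 (add_cursor(6)): buffer="kjesjeaz" (len 8), cursors c1@2 c2@5 c3@6, authorship .11.22..
After op 5 (insert('p')): buffer="kjpesjpepaz" (len 11), cursors c1@3 c2@7 c3@9, authorship .111.2223..
After op 6 (move_right): buffer="kjpesjpepaz" (len 11), cursors c1@4 c2@8 c3@10, authorship .111.2223..

Answer: 4 8 10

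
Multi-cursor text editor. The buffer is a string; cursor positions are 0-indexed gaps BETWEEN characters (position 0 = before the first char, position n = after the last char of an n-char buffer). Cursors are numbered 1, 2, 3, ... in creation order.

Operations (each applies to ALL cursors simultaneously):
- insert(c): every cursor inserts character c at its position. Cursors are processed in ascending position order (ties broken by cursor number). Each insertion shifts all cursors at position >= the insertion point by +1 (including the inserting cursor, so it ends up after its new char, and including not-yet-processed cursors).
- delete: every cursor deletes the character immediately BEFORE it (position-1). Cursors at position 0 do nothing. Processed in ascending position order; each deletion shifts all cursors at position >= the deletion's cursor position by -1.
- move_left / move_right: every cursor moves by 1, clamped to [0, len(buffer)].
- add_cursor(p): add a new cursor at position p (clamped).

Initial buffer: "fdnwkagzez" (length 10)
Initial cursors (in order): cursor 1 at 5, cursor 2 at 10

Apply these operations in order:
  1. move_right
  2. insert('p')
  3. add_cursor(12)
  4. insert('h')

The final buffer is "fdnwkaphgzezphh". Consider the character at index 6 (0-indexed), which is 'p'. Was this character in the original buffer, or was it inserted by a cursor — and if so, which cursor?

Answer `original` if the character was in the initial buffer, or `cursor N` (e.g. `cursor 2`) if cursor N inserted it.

After op 1 (move_right): buffer="fdnwkagzez" (len 10), cursors c1@6 c2@10, authorship ..........
After op 2 (insert('p')): buffer="fdnwkapgzezp" (len 12), cursors c1@7 c2@12, authorship ......1....2
After op 3 (add_cursor(12)): buffer="fdnwkapgzezp" (len 12), cursors c1@7 c2@12 c3@12, authorship ......1....2
After op 4 (insert('h')): buffer="fdnwkaphgzezphh" (len 15), cursors c1@8 c2@15 c3@15, authorship ......11....223
Authorship (.=original, N=cursor N): . . . . . . 1 1 . . . . 2 2 3
Index 6: author = 1

Answer: cursor 1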